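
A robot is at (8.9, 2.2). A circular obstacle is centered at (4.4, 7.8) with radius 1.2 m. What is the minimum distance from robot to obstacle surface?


center_dist = sqrt((8.9-4.4)^2 + (2.2-7.8)^2)
= sqrt(20.25 + 31.36)
= 7.184
min_dist = center_dist - radius = 7.184 - 1.2 = 5.984 m


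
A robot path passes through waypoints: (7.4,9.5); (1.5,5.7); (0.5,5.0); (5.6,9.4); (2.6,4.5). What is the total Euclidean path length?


Segment lengths:
  seg1 = sqrt((-5.9)^2 + (-3.8)^2) = 7.0178
  seg2 = sqrt((-1.0)^2 + (-0.7)^2) = 1.2207
  seg3 = sqrt((5.1)^2 + (4.4)^2) = 6.7357
  seg4 = sqrt((-3.0)^2 + (-4.9)^2) = 5.7454
Total = 20.7196


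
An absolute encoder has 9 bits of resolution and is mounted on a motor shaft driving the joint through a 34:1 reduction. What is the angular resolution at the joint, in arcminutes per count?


counts = 2^9 = 512
effective counts at joint = 512 * 34 = 17408
resolution = 360*60 / 17408
= 1.2408 arcmin/count


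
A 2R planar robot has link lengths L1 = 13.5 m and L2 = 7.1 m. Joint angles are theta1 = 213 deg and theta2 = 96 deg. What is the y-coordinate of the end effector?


Convert angles to radians: theta1 = 3.7176, theta2 = 1.6755
y = L1*sin(theta1) + L2*sin(theta1+theta2)
y = -7.3526 + -5.5177
y = -12.8704


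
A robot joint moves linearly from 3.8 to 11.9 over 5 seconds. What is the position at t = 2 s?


s = t/T = 2/5 = 0.4
p(t) = p0 + (pf-p0)*s
= 3.8 + (11.9 - 3.8) * 0.4
= 7.04


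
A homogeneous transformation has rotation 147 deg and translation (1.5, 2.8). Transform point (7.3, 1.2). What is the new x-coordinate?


x' = cos(theta)*px - sin(theta)*py + tx
= -0.8387*7.3 - 0.5446*1.2 + 1.5
= -5.2759


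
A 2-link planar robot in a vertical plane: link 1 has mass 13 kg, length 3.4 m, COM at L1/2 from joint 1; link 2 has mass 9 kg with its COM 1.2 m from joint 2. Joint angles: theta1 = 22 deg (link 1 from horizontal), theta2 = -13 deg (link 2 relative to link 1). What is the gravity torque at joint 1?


Horizontal distance from joint 1 to link-1 COM:
  x_c1 = (L1/2)*cos(t1) = 1.7 * 0.9272 = 1.5762 m
Horizontal distance from joint 1 to link-2 COM:
  x_c2 = L1*cos(t1) + Lc2*cos(t1+t2)
       = 3.4*0.9272 + 1.2*0.9877 = 4.3377 m
tau1 = m1*g*x_c1 + m2*g*x_c2
     = 13*9.81*1.5762 + 9*9.81*4.3377
     = 201.0144 + 382.9712
     = 583.9856 Nm


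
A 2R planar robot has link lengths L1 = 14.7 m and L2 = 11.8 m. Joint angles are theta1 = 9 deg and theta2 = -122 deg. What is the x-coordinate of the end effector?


Convert angles to radians: theta1 = 0.1571, theta2 = -2.1293
x = L1*cos(theta1) + L2*cos(theta1+theta2)
x = 14.519 + -4.6106
x = 9.9084


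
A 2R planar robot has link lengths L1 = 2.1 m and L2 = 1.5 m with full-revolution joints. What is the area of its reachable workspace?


r_max = L1 + L2 = 3.6 m
r_min = |L1 - L2| = 0.6 m
Area = pi*(r_max^2 - r_min^2)
= pi*(12.96 - 0.36)
= pi * 12.6
= 39.5841 m^2


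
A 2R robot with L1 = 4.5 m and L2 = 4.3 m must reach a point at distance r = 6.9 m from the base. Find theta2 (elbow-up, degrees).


cos(theta2) = (r^2 - L1^2 - L2^2) / (2*L1*L2)
cos(theta2) = (47.61 - 20.25 - 18.49) / 38.7
cos(theta2) = 0.229199
theta2 = 76.7501 degrees


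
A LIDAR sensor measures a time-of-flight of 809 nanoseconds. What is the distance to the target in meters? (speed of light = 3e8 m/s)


tof = 809 ns = 8.09e-07 s
dist = c * tof / 2
= 3e8 * 8.09e-07 / 2
= 121.35 m


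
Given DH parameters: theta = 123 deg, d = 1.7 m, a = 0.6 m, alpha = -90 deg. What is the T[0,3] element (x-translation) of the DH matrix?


T[0,3] = a * cos(theta)
= 0.6 * cos(123 deg)
= 0.6 * -0.5446
= -0.3268


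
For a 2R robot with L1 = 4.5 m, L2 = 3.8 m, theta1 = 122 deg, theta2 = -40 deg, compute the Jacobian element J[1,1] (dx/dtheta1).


J[1,1] = -L1*sin(t1) - L2*sin(t1+t2)
= -4.5*sin(122) - 3.8*sin(82)
= -7.5792


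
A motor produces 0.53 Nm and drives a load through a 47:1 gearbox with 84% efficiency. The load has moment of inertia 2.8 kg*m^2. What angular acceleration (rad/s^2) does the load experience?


tau_out = tau_motor * N * eta
= 0.53 * 47 * 0.84 = 20.9244 Nm
alpha = tau_out / I = 20.9244 / 2.8
= 7.473 rad/s^2


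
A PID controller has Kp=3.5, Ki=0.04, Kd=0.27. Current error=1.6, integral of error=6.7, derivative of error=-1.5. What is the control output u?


u = Kp*e + Ki*int(e) + Kd*de/dt
= 3.5*1.6 + 0.04*6.7 + 0.27*(-1.5)
= 5.6 + 0.268 + -0.405
= 5.463


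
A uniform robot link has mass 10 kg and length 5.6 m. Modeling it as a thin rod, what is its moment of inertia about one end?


I = (1/3) * m * L^2
= (1/3) * 10 * 5.6^2
= 0.333333 * 10 * 31.36
= 104.5333 kg*m^2


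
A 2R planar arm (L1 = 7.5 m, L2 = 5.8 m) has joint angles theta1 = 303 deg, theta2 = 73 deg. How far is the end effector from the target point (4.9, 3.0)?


End effector via forward kinematics:
x = L1*cos(t1) + L2*cos(t1+t2) = 9.6601
y = L1*sin(t1) + L2*sin(t1+t2) = -4.6913
Distance to target:
d = sqrt((4.9 - 9.6601)^2 + (3.0 - -4.6913)^2)
= sqrt(22.6587 + 59.1566)
= 9.0452 m


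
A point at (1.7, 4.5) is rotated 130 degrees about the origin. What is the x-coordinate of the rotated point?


x' = x*cos(theta) - y*sin(theta)
cos(130 deg) = -0.6428, sin(130 deg) = 0.766
x' = 1.7 * -0.6428 - 4.5 * 0.766
= -1.0927 - 3.4472
= -4.5399


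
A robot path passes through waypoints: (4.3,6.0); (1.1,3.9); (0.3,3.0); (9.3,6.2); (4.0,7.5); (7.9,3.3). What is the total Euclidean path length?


Segment lengths:
  seg1 = sqrt((-3.2)^2 + (-2.1)^2) = 3.8275
  seg2 = sqrt((-0.8)^2 + (-0.9)^2) = 1.2042
  seg3 = sqrt((9.0)^2 + (3.2)^2) = 9.552
  seg4 = sqrt((-5.3)^2 + (1.3)^2) = 5.4571
  seg5 = sqrt((3.9)^2 + (-4.2)^2) = 5.7315
Total = 25.7723


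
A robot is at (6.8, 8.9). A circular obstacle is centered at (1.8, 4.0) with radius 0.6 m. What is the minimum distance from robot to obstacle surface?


center_dist = sqrt((6.8-1.8)^2 + (8.9-4.0)^2)
= sqrt(25.0 + 24.01)
= 7.0007
min_dist = center_dist - radius = 7.0007 - 0.6 = 6.4007 m


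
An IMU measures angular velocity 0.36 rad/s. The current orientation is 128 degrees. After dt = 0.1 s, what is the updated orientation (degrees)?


delta_theta = w * dt = 0.36 * 0.1 = 0.036 rad
= 2.0626 deg
theta_new = 128 + 2.0626 = 130.0626 deg


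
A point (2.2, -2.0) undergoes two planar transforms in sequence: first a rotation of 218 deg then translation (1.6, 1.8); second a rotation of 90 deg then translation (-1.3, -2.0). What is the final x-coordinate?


After transform 1:
x1 = cos(218)*2.2 - sin(218)*-2.0 + 1.6 = -1.3649
y1 = sin(218)*2.2 + cos(218)*-2.0 + 1.8 = 2.0216
After transform 2:
x2 = cos(90)*-1.3649 - sin(90)*2.0216 + -1.3
= -3.3216


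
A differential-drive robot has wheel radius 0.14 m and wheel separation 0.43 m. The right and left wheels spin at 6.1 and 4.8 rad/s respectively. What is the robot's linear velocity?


vR = r*wR = 0.14*6.1 = 0.854 m/s
vL = r*wL = 0.14*4.8 = 0.672 m/s
v = (vR+vL)/2 = 0.763 m/s
omega = (vR-vL)/L = 0.4233 rad/s
linear velocity = 0.763 m/s


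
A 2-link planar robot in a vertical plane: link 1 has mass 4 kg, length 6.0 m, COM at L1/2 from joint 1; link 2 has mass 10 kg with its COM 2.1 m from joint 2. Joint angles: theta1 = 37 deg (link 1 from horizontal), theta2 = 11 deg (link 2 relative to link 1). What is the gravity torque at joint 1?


Horizontal distance from joint 1 to link-1 COM:
  x_c1 = (L1/2)*cos(t1) = 3.0 * 0.7986 = 2.3959 m
Horizontal distance from joint 1 to link-2 COM:
  x_c2 = L1*cos(t1) + Lc2*cos(t1+t2)
       = 6.0*0.7986 + 2.1*0.6691 = 6.197 m
tau1 = m1*g*x_c1 + m2*g*x_c2
     = 4*9.81*2.3959 + 10*9.81*6.197
     = 94.0154 + 607.9245
     = 701.9398 Nm


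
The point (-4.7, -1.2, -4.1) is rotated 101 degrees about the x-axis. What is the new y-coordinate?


Rotation about x-axis: y' = y*cos(theta) - z*sin(theta)
= -1.2 * -0.1908 - -4.1 * 0.9816
= 4.2536


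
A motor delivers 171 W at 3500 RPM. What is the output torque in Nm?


omega = 3500 * 2*pi/60 = 366.5191 rad/s
tau = P / omega = 171 / 366.5191
= 0.4666 Nm


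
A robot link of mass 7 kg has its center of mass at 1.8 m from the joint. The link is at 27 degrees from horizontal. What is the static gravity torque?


tau = m*g*L*cos(angle)
= 7 * 9.81 * 1.8 * cos(27 deg)
= 7 * 9.81 * 1.8 * 0.891
= 110.1338 Nm


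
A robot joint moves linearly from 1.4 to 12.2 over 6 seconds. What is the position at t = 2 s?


s = t/T = 2/6 = 0.3333
p(t) = p0 + (pf-p0)*s
= 1.4 + (12.2 - 1.4) * 0.3333
= 5.0


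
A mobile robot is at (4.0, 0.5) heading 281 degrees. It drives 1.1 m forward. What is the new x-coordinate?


x_new = x0 + d*cos(theta)
= 4.0 + 1.1*cos(281)
= 4.0 + 0.2099
= 4.2099


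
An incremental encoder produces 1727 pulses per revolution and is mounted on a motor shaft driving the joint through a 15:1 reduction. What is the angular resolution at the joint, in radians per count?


counts per rev = 1727
effective counts at joint = 1727 * 15 = 25905
resolution = 2*pi / 25905
= 2.4255e-04 rad/count


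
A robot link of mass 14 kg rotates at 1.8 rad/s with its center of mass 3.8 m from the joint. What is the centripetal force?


F = m * omega^2 * r
= 14 * 1.8^2 * 3.8
= 14 * 3.24 * 3.8
= 172.368 N


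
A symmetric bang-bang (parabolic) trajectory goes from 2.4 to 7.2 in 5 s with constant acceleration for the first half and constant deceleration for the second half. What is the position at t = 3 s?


Symmetric rest-to-rest: each phase covers (pf-p0)/2 in time T/2. 0.5*a*(T/2)^2 = (pf-p0)/2 => a = 4*(pf-p0)/T^2
a = 4*(7.2-2.4)/5^2 = 0.768
t = 3 is in the deceleration phase (t > T/2).
p = pf - 0.5*a*(T-t)^2 = 7.2 - 0.5*0.768*2^2
= 5.664


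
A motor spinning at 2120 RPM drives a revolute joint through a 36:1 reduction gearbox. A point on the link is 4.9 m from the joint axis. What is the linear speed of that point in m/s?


omega_motor = 2120 * 2*pi/60 = 222.0059 rad/s
omega_joint = omega_motor / 36 = 6.1668 rad/s
v = omega_joint * r = 6.1668 * 4.9
= 30.2175 m/s


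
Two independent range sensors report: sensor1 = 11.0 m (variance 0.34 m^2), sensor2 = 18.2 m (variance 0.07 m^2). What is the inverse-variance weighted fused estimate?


w1 = (1/var1) / (1/var1 + 1/var2)
   = 2.9412 / (2.9412 + 14.2857) = 0.1707
w2 = 1 - w1 = 0.8293
fused = w1*s1 + w2*s2 = 1.878 + 15.0927
= 16.9707 m


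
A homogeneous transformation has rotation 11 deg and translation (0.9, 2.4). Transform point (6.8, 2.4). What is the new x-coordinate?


x' = cos(theta)*px - sin(theta)*py + tx
= 0.9816*6.8 - 0.1908*2.4 + 0.9
= 7.1171


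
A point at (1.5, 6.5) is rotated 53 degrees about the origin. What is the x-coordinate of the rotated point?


x' = x*cos(theta) - y*sin(theta)
cos(53 deg) = 0.6018, sin(53 deg) = 0.7986
x' = 1.5 * 0.6018 - 6.5 * 0.7986
= 0.9027 - 5.1911
= -4.2884


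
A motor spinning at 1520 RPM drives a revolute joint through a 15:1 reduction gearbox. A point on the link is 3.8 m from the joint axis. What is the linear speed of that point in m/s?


omega_motor = 1520 * 2*pi/60 = 159.174 rad/s
omega_joint = omega_motor / 15 = 10.6116 rad/s
v = omega_joint * r = 10.6116 * 3.8
= 40.3241 m/s


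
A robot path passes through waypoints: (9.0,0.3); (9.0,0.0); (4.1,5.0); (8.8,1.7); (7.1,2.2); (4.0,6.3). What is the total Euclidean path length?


Segment lengths:
  seg1 = sqrt((0.0)^2 + (-0.3)^2) = 0.3
  seg2 = sqrt((-4.9)^2 + (5.0)^2) = 7.0007
  seg3 = sqrt((4.7)^2 + (-3.3)^2) = 5.7428
  seg4 = sqrt((-1.7)^2 + (0.5)^2) = 1.772
  seg5 = sqrt((-3.1)^2 + (4.1)^2) = 5.14
Total = 19.9556


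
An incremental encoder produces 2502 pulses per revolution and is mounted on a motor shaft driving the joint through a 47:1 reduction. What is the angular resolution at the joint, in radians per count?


counts per rev = 2502
effective counts at joint = 2502 * 47 = 117594
resolution = 2*pi / 117594
= 5.3431e-05 rad/count


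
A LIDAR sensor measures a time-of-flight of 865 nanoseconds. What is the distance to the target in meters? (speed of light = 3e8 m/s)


tof = 865 ns = 8.65e-07 s
dist = c * tof / 2
= 3e8 * 8.65e-07 / 2
= 129.75 m


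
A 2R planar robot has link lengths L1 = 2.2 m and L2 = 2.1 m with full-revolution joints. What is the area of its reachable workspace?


r_max = L1 + L2 = 4.3 m
r_min = |L1 - L2| = 0.1 m
Area = pi*(r_max^2 - r_min^2)
= pi*(18.49 - 0.01)
= pi * 18.48
= 58.0566 m^2


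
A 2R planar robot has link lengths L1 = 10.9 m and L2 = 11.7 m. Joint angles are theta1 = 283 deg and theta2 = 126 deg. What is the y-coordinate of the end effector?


Convert angles to radians: theta1 = 4.9393, theta2 = 2.1991
y = L1*sin(theta1) + L2*sin(theta1+theta2)
y = -10.6206 + 8.8301
y = -1.7905


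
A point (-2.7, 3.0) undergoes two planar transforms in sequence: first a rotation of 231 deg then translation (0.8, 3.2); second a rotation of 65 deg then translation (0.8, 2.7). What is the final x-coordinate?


After transform 1:
x1 = cos(231)*-2.7 - sin(231)*3.0 + 0.8 = 4.8306
y1 = sin(231)*-2.7 + cos(231)*3.0 + 3.2 = 3.4103
After transform 2:
x2 = cos(65)*4.8306 - sin(65)*3.4103 + 0.8
= -0.2493


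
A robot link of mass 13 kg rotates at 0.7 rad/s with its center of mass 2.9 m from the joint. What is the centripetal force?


F = m * omega^2 * r
= 13 * 0.7^2 * 2.9
= 13 * 0.49 * 2.9
= 18.473 N


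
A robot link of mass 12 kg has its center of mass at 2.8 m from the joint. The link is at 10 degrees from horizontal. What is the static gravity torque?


tau = m*g*L*cos(angle)
= 12 * 9.81 * 2.8 * cos(10 deg)
= 12 * 9.81 * 2.8 * 0.9848
= 324.6084 Nm


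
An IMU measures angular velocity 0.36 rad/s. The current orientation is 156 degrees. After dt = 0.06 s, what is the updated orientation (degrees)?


delta_theta = w * dt = 0.36 * 0.06 = 0.0216 rad
= 1.2376 deg
theta_new = 156 + 1.2376 = 157.2376 deg


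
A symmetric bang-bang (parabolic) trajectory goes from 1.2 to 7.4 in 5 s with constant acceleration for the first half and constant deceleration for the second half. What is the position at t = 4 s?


Symmetric rest-to-rest: each phase covers (pf-p0)/2 in time T/2. 0.5*a*(T/2)^2 = (pf-p0)/2 => a = 4*(pf-p0)/T^2
a = 4*(7.4-1.2)/5^2 = 0.992
t = 4 is in the deceleration phase (t > T/2).
p = pf - 0.5*a*(T-t)^2 = 7.4 - 0.5*0.992*1^2
= 6.904


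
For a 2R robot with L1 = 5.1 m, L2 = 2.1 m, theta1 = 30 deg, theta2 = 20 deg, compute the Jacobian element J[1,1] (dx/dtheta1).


J[1,1] = -L1*sin(t1) - L2*sin(t1+t2)
= -5.1*sin(30) - 2.1*sin(50)
= -4.1587


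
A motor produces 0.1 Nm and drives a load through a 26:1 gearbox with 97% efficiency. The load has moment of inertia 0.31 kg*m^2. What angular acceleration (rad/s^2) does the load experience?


tau_out = tau_motor * N * eta
= 0.1 * 26 * 0.97 = 2.522 Nm
alpha = tau_out / I = 2.522 / 0.31
= 8.1355 rad/s^2


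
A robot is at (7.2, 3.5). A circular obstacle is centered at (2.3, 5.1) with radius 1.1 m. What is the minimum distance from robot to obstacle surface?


center_dist = sqrt((7.2-2.3)^2 + (3.5-5.1)^2)
= sqrt(24.01 + 2.56)
= 5.1546
min_dist = center_dist - radius = 5.1546 - 1.1 = 4.0546 m


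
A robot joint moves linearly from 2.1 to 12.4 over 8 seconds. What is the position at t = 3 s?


s = t/T = 3/8 = 0.375
p(t) = p0 + (pf-p0)*s
= 2.1 + (12.4 - 2.1) * 0.375
= 5.9625


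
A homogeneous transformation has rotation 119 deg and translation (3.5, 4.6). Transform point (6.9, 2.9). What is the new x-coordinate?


x' = cos(theta)*px - sin(theta)*py + tx
= -0.4848*6.9 - 0.8746*2.9 + 3.5
= -2.3816


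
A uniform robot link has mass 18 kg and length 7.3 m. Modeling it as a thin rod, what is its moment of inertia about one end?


I = (1/3) * m * L^2
= (1/3) * 18 * 7.3^2
= 0.333333 * 18 * 53.29
= 319.74 kg*m^2


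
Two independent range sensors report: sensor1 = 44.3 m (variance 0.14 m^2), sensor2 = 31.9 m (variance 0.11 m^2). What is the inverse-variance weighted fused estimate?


w1 = (1/var1) / (1/var1 + 1/var2)
   = 7.1429 / (7.1429 + 9.0909) = 0.44
w2 = 1 - w1 = 0.56
fused = w1*s1 + w2*s2 = 19.492 + 17.864
= 37.356 m


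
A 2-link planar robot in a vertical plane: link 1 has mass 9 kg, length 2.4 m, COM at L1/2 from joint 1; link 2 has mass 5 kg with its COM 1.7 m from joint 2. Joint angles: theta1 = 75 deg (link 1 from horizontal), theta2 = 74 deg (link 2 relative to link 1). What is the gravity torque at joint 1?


Horizontal distance from joint 1 to link-1 COM:
  x_c1 = (L1/2)*cos(t1) = 1.2 * 0.2588 = 0.3106 m
Horizontal distance from joint 1 to link-2 COM:
  x_c2 = L1*cos(t1) + Lc2*cos(t1+t2)
       = 2.4*0.2588 + 1.7*-0.8572 = -0.836 m
tau1 = m1*g*x_c1 + m2*g*x_c2
     = 9*9.81*0.3106 + 5*9.81*-0.836
     = 27.4214 + -41.0067
     = -13.5854 Nm


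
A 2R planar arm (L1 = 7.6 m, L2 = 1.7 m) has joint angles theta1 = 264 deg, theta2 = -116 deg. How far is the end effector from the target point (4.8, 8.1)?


End effector via forward kinematics:
x = L1*cos(t1) + L2*cos(t1+t2) = -2.2361
y = L1*sin(t1) + L2*sin(t1+t2) = -6.6575
Distance to target:
d = sqrt((4.8 - -2.2361)^2 + (8.1 - -6.6575)^2)
= sqrt(49.5067 + 217.7839)
= 16.349 m


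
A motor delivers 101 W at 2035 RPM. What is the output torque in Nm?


omega = 2035 * 2*pi/60 = 213.1047 rad/s
tau = P / omega = 101 / 213.1047
= 0.4739 Nm


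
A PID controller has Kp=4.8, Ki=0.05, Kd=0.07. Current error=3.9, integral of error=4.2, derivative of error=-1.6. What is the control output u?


u = Kp*e + Ki*int(e) + Kd*de/dt
= 4.8*3.9 + 0.05*4.2 + 0.07*(-1.6)
= 18.72 + 0.21 + -0.112
= 18.818


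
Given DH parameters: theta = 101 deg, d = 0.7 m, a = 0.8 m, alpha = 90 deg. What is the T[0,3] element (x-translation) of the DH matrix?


T[0,3] = a * cos(theta)
= 0.8 * cos(101 deg)
= 0.8 * -0.1908
= -0.1526


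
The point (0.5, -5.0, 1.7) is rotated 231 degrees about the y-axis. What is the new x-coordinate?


Rotation about y-axis: x' = x*cos(theta) + z*sin(theta)
= 0.5 * -0.6293 + 1.7 * -0.7771
= -1.6358


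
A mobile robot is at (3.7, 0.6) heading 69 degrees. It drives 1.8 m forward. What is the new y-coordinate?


y_new = y0 + d*sin(theta)
= 0.6 + 1.8*sin(69)
= 0.6 + 1.6804
= 2.2804


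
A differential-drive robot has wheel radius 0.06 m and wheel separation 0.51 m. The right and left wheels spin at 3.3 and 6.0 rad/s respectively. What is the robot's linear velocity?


vR = r*wR = 0.06*3.3 = 0.198 m/s
vL = r*wL = 0.06*6.0 = 0.36 m/s
v = (vR+vL)/2 = 0.279 m/s
omega = (vR-vL)/L = -0.3176 rad/s
linear velocity = 0.279 m/s


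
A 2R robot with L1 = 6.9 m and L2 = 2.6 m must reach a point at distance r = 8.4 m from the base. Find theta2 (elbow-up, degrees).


cos(theta2) = (r^2 - L1^2 - L2^2) / (2*L1*L2)
cos(theta2) = (70.56 - 47.61 - 6.76) / 35.88
cos(theta2) = 0.451226
theta2 = 63.1776 degrees


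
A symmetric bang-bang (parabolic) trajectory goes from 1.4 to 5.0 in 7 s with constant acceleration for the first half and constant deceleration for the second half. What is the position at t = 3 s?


Symmetric rest-to-rest: each phase covers (pf-p0)/2 in time T/2. 0.5*a*(T/2)^2 = (pf-p0)/2 => a = 4*(pf-p0)/T^2
a = 4*(5.0-1.4)/7^2 = 0.2939
t = 3 is in the acceleration phase (t <= T/2).
p = p0 + 0.5*a*t^2 = 1.4 + 0.5*0.2939*3^2
= 2.7224


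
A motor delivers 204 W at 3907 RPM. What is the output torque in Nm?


omega = 3907 * 2*pi/60 = 409.1401 rad/s
tau = P / omega = 204 / 409.1401
= 0.4986 Nm


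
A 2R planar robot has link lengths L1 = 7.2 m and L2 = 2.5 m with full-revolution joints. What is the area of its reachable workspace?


r_max = L1 + L2 = 9.7 m
r_min = |L1 - L2| = 4.7 m
Area = pi*(r_max^2 - r_min^2)
= pi*(94.09 - 22.09)
= pi * 72.0
= 226.1947 m^2


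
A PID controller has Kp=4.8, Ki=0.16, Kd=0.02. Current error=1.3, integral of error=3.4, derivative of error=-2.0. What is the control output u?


u = Kp*e + Ki*int(e) + Kd*de/dt
= 4.8*1.3 + 0.16*3.4 + 0.02*(-2.0)
= 6.24 + 0.544 + -0.04
= 6.744


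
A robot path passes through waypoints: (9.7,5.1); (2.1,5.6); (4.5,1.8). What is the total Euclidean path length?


Segment lengths:
  seg1 = sqrt((-7.6)^2 + (0.5)^2) = 7.6164
  seg2 = sqrt((2.4)^2 + (-3.8)^2) = 4.4944
Total = 12.1109


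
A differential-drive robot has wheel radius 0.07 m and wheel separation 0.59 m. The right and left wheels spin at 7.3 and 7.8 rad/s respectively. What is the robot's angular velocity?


vR = r*wR = 0.07*7.3 = 0.511 m/s
vL = r*wL = 0.07*7.8 = 0.546 m/s
v = (vR+vL)/2 = 0.5285 m/s
omega = (vR-vL)/L = -0.0593 rad/s
angular velocity = -0.0593 rad/s


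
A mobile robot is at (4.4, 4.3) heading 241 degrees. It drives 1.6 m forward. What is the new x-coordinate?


x_new = x0 + d*cos(theta)
= 4.4 + 1.6*cos(241)
= 4.4 + -0.7757
= 3.6243


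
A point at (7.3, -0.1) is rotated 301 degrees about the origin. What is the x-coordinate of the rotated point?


x' = x*cos(theta) - y*sin(theta)
cos(301 deg) = 0.515, sin(301 deg) = -0.8572
x' = 7.3 * 0.515 - -0.1 * -0.8572
= 3.7598 - 0.0857
= 3.6741


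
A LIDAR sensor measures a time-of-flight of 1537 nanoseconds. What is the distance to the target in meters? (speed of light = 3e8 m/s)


tof = 1537 ns = 1.537e-06 s
dist = c * tof / 2
= 3e8 * 1.537e-06 / 2
= 230.55 m


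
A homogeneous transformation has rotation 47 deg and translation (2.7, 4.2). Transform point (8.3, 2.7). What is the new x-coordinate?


x' = cos(theta)*px - sin(theta)*py + tx
= 0.682*8.3 - 0.7314*2.7 + 2.7
= 6.3859


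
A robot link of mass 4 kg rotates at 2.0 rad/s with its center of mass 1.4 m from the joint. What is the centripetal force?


F = m * omega^2 * r
= 4 * 2.0^2 * 1.4
= 4 * 4.0 * 1.4
= 22.4 N


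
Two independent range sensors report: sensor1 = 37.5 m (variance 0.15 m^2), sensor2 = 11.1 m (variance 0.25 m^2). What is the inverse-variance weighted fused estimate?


w1 = (1/var1) / (1/var1 + 1/var2)
   = 6.6667 / (6.6667 + 4.0) = 0.625
w2 = 1 - w1 = 0.375
fused = w1*s1 + w2*s2 = 23.4375 + 4.1625
= 27.6 m


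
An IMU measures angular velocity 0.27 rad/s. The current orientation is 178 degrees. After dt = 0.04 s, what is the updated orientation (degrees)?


delta_theta = w * dt = 0.27 * 0.04 = 0.0108 rad
= 0.6188 deg
theta_new = 178 + 0.6188 = 178.6188 deg


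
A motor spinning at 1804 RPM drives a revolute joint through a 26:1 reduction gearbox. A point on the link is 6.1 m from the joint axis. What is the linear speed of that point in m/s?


omega_motor = 1804 * 2*pi/60 = 188.9144 rad/s
omega_joint = omega_motor / 26 = 7.2659 rad/s
v = omega_joint * r = 7.2659 * 6.1
= 44.3222 m/s


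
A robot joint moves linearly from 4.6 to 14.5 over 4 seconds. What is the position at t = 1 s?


s = t/T = 1/4 = 0.25
p(t) = p0 + (pf-p0)*s
= 4.6 + (14.5 - 4.6) * 0.25
= 7.075


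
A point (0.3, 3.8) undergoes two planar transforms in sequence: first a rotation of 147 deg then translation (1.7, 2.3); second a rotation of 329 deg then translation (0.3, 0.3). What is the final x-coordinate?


After transform 1:
x1 = cos(147)*0.3 - sin(147)*3.8 + 1.7 = -0.6212
y1 = sin(147)*0.3 + cos(147)*3.8 + 2.3 = -0.7236
After transform 2:
x2 = cos(329)*-0.6212 - sin(329)*-0.7236 + 0.3
= -0.6052


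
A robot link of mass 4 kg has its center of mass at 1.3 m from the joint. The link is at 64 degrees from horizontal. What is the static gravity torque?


tau = m*g*L*cos(angle)
= 4 * 9.81 * 1.3 * cos(64 deg)
= 4 * 9.81 * 1.3 * 0.4384
= 22.3622 Nm


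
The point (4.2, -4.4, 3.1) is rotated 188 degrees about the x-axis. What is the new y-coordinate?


Rotation about x-axis: y' = y*cos(theta) - z*sin(theta)
= -4.4 * -0.9903 - 3.1 * -0.1392
= 4.7886


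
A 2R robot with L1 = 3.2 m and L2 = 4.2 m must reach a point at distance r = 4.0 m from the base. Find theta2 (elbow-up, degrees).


cos(theta2) = (r^2 - L1^2 - L2^2) / (2*L1*L2)
cos(theta2) = (16.0 - 10.24 - 17.64) / 26.88
cos(theta2) = -0.441964
theta2 = 116.2293 degrees


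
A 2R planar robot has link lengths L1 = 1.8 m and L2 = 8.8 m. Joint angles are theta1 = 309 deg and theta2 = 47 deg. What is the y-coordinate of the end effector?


Convert angles to radians: theta1 = 5.3931, theta2 = 0.8203
y = L1*sin(theta1) + L2*sin(theta1+theta2)
y = -1.3989 + -0.6139
y = -2.0127


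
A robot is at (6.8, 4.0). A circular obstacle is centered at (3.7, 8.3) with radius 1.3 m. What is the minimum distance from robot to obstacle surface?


center_dist = sqrt((6.8-3.7)^2 + (4.0-8.3)^2)
= sqrt(9.61 + 18.49)
= 5.3009
min_dist = center_dist - radius = 5.3009 - 1.3 = 4.0009 m


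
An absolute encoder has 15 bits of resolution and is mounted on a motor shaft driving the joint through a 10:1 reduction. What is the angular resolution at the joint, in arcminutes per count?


counts = 2^15 = 32768
effective counts at joint = 32768 * 10 = 327680
resolution = 360*60 / 327680
= 0.0659 arcmin/count


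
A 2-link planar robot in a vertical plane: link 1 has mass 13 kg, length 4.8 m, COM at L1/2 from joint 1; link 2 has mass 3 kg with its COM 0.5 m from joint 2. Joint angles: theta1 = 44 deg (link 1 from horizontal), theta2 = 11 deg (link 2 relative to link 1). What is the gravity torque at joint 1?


Horizontal distance from joint 1 to link-1 COM:
  x_c1 = (L1/2)*cos(t1) = 2.4 * 0.7193 = 1.7264 m
Horizontal distance from joint 1 to link-2 COM:
  x_c2 = L1*cos(t1) + Lc2*cos(t1+t2)
       = 4.8*0.7193 + 0.5*0.5736 = 3.7396 m
tau1 = m1*g*x_c1 + m2*g*x_c2
     = 13*9.81*1.7264 + 3*9.81*3.7396
     = 220.1698 + 110.057
     = 330.2268 Nm


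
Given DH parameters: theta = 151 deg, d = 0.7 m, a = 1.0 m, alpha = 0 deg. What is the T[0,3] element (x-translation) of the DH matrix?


T[0,3] = a * cos(theta)
= 1.0 * cos(151 deg)
= 1.0 * -0.8746
= -0.8746


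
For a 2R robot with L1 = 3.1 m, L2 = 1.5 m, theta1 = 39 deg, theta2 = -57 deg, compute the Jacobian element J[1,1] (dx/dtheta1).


J[1,1] = -L1*sin(t1) - L2*sin(t1+t2)
= -3.1*sin(39) - 1.5*sin(-18)
= -1.4874


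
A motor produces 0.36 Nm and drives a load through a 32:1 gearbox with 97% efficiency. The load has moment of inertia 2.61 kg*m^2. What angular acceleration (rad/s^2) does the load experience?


tau_out = tau_motor * N * eta
= 0.36 * 32 * 0.97 = 11.1744 Nm
alpha = tau_out / I = 11.1744 / 2.61
= 4.2814 rad/s^2


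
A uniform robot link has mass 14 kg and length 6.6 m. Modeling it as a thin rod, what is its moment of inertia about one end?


I = (1/3) * m * L^2
= (1/3) * 14 * 6.6^2
= 0.333333 * 14 * 43.56
= 203.28 kg*m^2


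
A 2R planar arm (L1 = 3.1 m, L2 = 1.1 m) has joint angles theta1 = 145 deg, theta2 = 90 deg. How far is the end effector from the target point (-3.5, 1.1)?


End effector via forward kinematics:
x = L1*cos(t1) + L2*cos(t1+t2) = -3.1703
y = L1*sin(t1) + L2*sin(t1+t2) = 0.877
Distance to target:
d = sqrt((-3.5 - -3.1703)^2 + (1.1 - 0.877)^2)
= sqrt(0.1087 + 0.0497)
= 0.398 m


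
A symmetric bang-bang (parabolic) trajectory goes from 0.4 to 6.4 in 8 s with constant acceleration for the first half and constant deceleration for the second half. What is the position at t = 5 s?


Symmetric rest-to-rest: each phase covers (pf-p0)/2 in time T/2. 0.5*a*(T/2)^2 = (pf-p0)/2 => a = 4*(pf-p0)/T^2
a = 4*(6.4-0.4)/8^2 = 0.375
t = 5 is in the deceleration phase (t > T/2).
p = pf - 0.5*a*(T-t)^2 = 6.4 - 0.5*0.375*3^2
= 4.7125


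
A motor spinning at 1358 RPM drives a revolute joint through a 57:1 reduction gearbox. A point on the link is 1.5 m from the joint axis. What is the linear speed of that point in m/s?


omega_motor = 1358 * 2*pi/60 = 142.2094 rad/s
omega_joint = omega_motor / 57 = 2.4949 rad/s
v = omega_joint * r = 2.4949 * 1.5
= 3.7424 m/s


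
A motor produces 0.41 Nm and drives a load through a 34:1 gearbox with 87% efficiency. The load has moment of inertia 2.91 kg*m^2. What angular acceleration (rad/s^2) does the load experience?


tau_out = tau_motor * N * eta
= 0.41 * 34 * 0.87 = 12.1278 Nm
alpha = tau_out / I = 12.1278 / 2.91
= 4.1676 rad/s^2


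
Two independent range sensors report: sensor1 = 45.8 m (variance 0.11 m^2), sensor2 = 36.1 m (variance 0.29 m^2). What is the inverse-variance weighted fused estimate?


w1 = (1/var1) / (1/var1 + 1/var2)
   = 9.0909 / (9.0909 + 3.4483) = 0.725
w2 = 1 - w1 = 0.275
fused = w1*s1 + w2*s2 = 33.205 + 9.9275
= 43.1325 m


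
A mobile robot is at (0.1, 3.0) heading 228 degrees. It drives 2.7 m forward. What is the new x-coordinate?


x_new = x0 + d*cos(theta)
= 0.1 + 2.7*cos(228)
= 0.1 + -1.8067
= -1.7067


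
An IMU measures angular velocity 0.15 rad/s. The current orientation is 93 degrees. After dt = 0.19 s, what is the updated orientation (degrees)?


delta_theta = w * dt = 0.15 * 0.19 = 0.0285 rad
= 1.6329 deg
theta_new = 93 + 1.6329 = 94.6329 deg


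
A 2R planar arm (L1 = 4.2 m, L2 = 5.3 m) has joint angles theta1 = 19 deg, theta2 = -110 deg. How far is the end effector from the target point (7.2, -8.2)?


End effector via forward kinematics:
x = L1*cos(t1) + L2*cos(t1+t2) = 3.8787
y = L1*sin(t1) + L2*sin(t1+t2) = -3.9318
Distance to target:
d = sqrt((7.2 - 3.8787)^2 + (-8.2 - -3.9318)^2)
= sqrt(11.0312 + 18.2175)
= 5.4082 m


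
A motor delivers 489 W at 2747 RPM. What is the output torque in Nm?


omega = 2747 * 2*pi/60 = 287.6652 rad/s
tau = P / omega = 489 / 287.6652
= 1.6999 Nm


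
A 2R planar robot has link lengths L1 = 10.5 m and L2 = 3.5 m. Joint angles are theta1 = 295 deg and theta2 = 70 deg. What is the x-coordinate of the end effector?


Convert angles to radians: theta1 = 5.1487, theta2 = 1.2217
x = L1*cos(theta1) + L2*cos(theta1+theta2)
x = 4.4375 + 3.4867
x = 7.9242


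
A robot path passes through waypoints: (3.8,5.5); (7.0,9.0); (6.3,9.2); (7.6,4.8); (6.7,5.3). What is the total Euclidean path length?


Segment lengths:
  seg1 = sqrt((3.2)^2 + (3.5)^2) = 4.7424
  seg2 = sqrt((-0.7)^2 + (0.2)^2) = 0.728
  seg3 = sqrt((1.3)^2 + (-4.4)^2) = 4.588
  seg4 = sqrt((-0.9)^2 + (0.5)^2) = 1.0296
Total = 11.088


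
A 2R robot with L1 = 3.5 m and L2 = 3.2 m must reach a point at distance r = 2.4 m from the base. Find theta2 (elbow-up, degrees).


cos(theta2) = (r^2 - L1^2 - L2^2) / (2*L1*L2)
cos(theta2) = (5.76 - 12.25 - 10.24) / 22.4
cos(theta2) = -0.746875
theta2 = 138.3204 degrees


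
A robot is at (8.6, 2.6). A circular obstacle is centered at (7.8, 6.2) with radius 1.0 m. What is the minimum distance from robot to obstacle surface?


center_dist = sqrt((8.6-7.8)^2 + (2.6-6.2)^2)
= sqrt(0.64 + 12.96)
= 3.6878
min_dist = center_dist - radius = 3.6878 - 1.0 = 2.6878 m


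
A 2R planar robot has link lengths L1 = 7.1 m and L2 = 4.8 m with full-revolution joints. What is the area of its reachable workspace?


r_max = L1 + L2 = 11.9 m
r_min = |L1 - L2| = 2.3 m
Area = pi*(r_max^2 - r_min^2)
= pi*(141.61 - 5.29)
= pi * 136.32
= 428.2619 m^2


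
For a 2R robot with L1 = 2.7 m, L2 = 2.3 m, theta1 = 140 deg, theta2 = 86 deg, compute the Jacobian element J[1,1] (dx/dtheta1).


J[1,1] = -L1*sin(t1) - L2*sin(t1+t2)
= -2.7*sin(140) - 2.3*sin(226)
= -0.081


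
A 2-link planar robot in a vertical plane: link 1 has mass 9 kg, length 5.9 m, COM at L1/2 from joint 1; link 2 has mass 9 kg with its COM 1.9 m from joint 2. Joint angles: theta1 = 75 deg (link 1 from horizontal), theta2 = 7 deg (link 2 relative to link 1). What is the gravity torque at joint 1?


Horizontal distance from joint 1 to link-1 COM:
  x_c1 = (L1/2)*cos(t1) = 2.95 * 0.2588 = 0.7635 m
Horizontal distance from joint 1 to link-2 COM:
  x_c2 = L1*cos(t1) + Lc2*cos(t1+t2)
       = 5.9*0.2588 + 1.9*0.1392 = 1.7915 m
tau1 = m1*g*x_c1 + m2*g*x_c2
     = 9*9.81*0.7635 + 9*9.81*1.7915
     = 67.4108 + 158.1681
     = 225.579 Nm


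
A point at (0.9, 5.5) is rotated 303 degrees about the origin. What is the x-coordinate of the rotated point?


x' = x*cos(theta) - y*sin(theta)
cos(303 deg) = 0.5446, sin(303 deg) = -0.8387
x' = 0.9 * 0.5446 - 5.5 * -0.8387
= 0.4902 - -4.6127
= 5.1029


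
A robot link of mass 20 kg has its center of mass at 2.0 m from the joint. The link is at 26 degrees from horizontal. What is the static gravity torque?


tau = m*g*L*cos(angle)
= 20 * 9.81 * 2.0 * cos(26 deg)
= 20 * 9.81 * 2.0 * 0.8988
= 352.6868 Nm


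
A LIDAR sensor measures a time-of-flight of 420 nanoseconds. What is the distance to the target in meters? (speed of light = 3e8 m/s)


tof = 420 ns = 4.2e-07 s
dist = c * tof / 2
= 3e8 * 4.2e-07 / 2
= 63.0 m


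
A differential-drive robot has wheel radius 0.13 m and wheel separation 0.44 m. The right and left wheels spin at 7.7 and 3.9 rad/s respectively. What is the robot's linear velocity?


vR = r*wR = 0.13*7.7 = 1.001 m/s
vL = r*wL = 0.13*3.9 = 0.507 m/s
v = (vR+vL)/2 = 0.754 m/s
omega = (vR-vL)/L = 1.1227 rad/s
linear velocity = 0.754 m/s


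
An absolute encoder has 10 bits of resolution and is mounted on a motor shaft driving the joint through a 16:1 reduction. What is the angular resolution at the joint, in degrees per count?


counts = 2^10 = 1024
effective counts at joint = 1024 * 16 = 16384
resolution = 360 / 16384
= 0.022 deg/count


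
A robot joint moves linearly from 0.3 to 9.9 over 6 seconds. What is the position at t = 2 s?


s = t/T = 2/6 = 0.3333
p(t) = p0 + (pf-p0)*s
= 0.3 + (9.9 - 0.3) * 0.3333
= 3.5


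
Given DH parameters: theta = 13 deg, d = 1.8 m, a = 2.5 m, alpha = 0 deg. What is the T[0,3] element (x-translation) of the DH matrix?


T[0,3] = a * cos(theta)
= 2.5 * cos(13 deg)
= 2.5 * 0.9744
= 2.4359


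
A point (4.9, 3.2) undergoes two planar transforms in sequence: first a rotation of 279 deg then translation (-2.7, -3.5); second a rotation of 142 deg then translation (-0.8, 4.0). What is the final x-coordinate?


After transform 1:
x1 = cos(279)*4.9 - sin(279)*3.2 + -2.7 = 1.2271
y1 = sin(279)*4.9 + cos(279)*3.2 + -3.5 = -7.8391
After transform 2:
x2 = cos(142)*1.2271 - sin(142)*-7.8391 + -0.8
= 3.0592


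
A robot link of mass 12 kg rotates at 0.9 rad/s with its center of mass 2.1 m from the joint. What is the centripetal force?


F = m * omega^2 * r
= 12 * 0.9^2 * 2.1
= 12 * 0.81 * 2.1
= 20.412 N


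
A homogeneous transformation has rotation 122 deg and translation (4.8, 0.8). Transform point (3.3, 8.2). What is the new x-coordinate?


x' = cos(theta)*px - sin(theta)*py + tx
= -0.5299*3.3 - 0.848*8.2 + 4.8
= -3.9027


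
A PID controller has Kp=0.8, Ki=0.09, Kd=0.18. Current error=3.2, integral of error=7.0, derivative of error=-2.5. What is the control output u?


u = Kp*e + Ki*int(e) + Kd*de/dt
= 0.8*3.2 + 0.09*7.0 + 0.18*(-2.5)
= 2.56 + 0.63 + -0.45
= 2.74


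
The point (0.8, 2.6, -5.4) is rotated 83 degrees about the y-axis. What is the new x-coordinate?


Rotation about y-axis: x' = x*cos(theta) + z*sin(theta)
= 0.8 * 0.1219 + -5.4 * 0.9925
= -5.2623


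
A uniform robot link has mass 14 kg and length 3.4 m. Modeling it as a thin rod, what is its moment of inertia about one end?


I = (1/3) * m * L^2
= (1/3) * 14 * 3.4^2
= 0.333333 * 14 * 11.56
= 53.9467 kg*m^2


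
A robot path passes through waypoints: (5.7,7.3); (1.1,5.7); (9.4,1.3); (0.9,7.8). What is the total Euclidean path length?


Segment lengths:
  seg1 = sqrt((-4.6)^2 + (-1.6)^2) = 4.8703
  seg2 = sqrt((8.3)^2 + (-4.4)^2) = 9.3941
  seg3 = sqrt((-8.5)^2 + (6.5)^2) = 10.7005
Total = 24.9649


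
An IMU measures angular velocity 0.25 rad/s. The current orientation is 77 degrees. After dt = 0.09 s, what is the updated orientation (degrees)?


delta_theta = w * dt = 0.25 * 0.09 = 0.0225 rad
= 1.2892 deg
theta_new = 77 + 1.2892 = 78.2892 deg


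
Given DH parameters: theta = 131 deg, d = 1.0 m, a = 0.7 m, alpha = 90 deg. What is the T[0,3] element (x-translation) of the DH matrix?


T[0,3] = a * cos(theta)
= 0.7 * cos(131 deg)
= 0.7 * -0.6561
= -0.4592


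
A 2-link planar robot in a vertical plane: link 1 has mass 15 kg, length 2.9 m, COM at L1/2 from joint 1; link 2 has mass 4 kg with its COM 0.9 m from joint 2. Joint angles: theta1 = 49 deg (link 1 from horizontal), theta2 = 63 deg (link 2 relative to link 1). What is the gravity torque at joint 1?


Horizontal distance from joint 1 to link-1 COM:
  x_c1 = (L1/2)*cos(t1) = 1.45 * 0.6561 = 0.9513 m
Horizontal distance from joint 1 to link-2 COM:
  x_c2 = L1*cos(t1) + Lc2*cos(t1+t2)
       = 2.9*0.6561 + 0.9*-0.3746 = 1.5654 m
tau1 = m1*g*x_c1 + m2*g*x_c2
     = 15*9.81*0.9513 + 4*9.81*1.5654
     = 139.9817 + 61.4273
     = 201.409 Nm


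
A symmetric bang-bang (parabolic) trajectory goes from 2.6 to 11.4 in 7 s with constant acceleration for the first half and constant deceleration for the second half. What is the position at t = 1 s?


Symmetric rest-to-rest: each phase covers (pf-p0)/2 in time T/2. 0.5*a*(T/2)^2 = (pf-p0)/2 => a = 4*(pf-p0)/T^2
a = 4*(11.4-2.6)/7^2 = 0.7184
t = 1 is in the acceleration phase (t <= T/2).
p = p0 + 0.5*a*t^2 = 2.6 + 0.5*0.7184*1^2
= 2.9592


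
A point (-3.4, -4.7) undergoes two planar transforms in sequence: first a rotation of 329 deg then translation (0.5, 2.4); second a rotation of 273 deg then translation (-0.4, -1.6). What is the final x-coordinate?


After transform 1:
x1 = cos(329)*-3.4 - sin(329)*-4.7 + 0.5 = -4.835
y1 = sin(329)*-3.4 + cos(329)*-4.7 + 2.4 = 0.1224
After transform 2:
x2 = cos(273)*-4.835 - sin(273)*0.1224 + -0.4
= -0.5308


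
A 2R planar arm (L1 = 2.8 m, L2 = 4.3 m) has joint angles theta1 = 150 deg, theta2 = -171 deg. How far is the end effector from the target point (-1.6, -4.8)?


End effector via forward kinematics:
x = L1*cos(t1) + L2*cos(t1+t2) = 1.5895
y = L1*sin(t1) + L2*sin(t1+t2) = -0.141
Distance to target:
d = sqrt((-1.6 - 1.5895)^2 + (-4.8 - -0.141)^2)
= sqrt(10.1731 + 21.7064)
= 5.6462 m


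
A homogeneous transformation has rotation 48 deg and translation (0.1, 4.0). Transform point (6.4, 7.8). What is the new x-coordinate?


x' = cos(theta)*px - sin(theta)*py + tx
= 0.6691*6.4 - 0.7431*7.8 + 0.1
= -1.4141


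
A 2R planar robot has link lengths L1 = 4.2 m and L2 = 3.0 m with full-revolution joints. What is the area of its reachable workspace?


r_max = L1 + L2 = 7.2 m
r_min = |L1 - L2| = 1.2 m
Area = pi*(r_max^2 - r_min^2)
= pi*(51.84 - 1.44)
= pi * 50.4
= 158.3363 m^2


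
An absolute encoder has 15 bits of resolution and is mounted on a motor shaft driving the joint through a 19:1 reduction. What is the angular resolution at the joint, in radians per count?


counts = 2^15 = 32768
effective counts at joint = 32768 * 19 = 622592
resolution = 2*pi / 622592
= 1.0092e-05 rad/count


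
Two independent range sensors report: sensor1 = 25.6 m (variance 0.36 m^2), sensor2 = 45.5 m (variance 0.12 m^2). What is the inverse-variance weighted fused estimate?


w1 = (1/var1) / (1/var1 + 1/var2)
   = 2.7778 / (2.7778 + 8.3333) = 0.25
w2 = 1 - w1 = 0.75
fused = w1*s1 + w2*s2 = 6.4 + 34.125
= 40.525 m


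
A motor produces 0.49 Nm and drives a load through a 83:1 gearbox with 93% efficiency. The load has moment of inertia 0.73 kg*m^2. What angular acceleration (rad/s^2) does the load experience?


tau_out = tau_motor * N * eta
= 0.49 * 83 * 0.93 = 37.8231 Nm
alpha = tau_out / I = 37.8231 / 0.73
= 51.8125 rad/s^2


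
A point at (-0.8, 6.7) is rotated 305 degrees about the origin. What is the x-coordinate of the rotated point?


x' = x*cos(theta) - y*sin(theta)
cos(305 deg) = 0.5736, sin(305 deg) = -0.8192
x' = -0.8 * 0.5736 - 6.7 * -0.8192
= -0.4589 - -5.4883
= 5.0295


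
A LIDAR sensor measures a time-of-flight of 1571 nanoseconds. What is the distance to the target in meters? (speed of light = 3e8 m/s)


tof = 1571 ns = 1.571e-06 s
dist = c * tof / 2
= 3e8 * 1.571e-06 / 2
= 235.65 m


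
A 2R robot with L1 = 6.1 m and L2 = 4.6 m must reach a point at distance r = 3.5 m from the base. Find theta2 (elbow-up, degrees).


cos(theta2) = (r^2 - L1^2 - L2^2) / (2*L1*L2)
cos(theta2) = (12.25 - 37.21 - 21.16) / 56.12
cos(theta2) = -0.82181
theta2 = 145.2664 degrees
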